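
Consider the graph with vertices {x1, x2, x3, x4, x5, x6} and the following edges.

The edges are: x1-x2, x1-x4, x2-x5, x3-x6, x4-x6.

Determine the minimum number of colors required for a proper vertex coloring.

2

x1 and x4 are adjacent, so at least 2 colors are needed.
2 colors suffice: color R → {x2, x3, x4}; color B → {x1, x5, x6}. No two adjacent vertices share a color.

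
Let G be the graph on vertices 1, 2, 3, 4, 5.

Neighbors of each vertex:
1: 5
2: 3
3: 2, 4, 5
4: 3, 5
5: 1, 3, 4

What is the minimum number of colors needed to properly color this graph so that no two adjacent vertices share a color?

3, 4, 5 are mutually adjacent, so at least 3 colors are needed.
One proper 3-coloring: 1=blue, 2=red, 3=blue, 4=green, 5=red. No two adjacent vertices share a color.

3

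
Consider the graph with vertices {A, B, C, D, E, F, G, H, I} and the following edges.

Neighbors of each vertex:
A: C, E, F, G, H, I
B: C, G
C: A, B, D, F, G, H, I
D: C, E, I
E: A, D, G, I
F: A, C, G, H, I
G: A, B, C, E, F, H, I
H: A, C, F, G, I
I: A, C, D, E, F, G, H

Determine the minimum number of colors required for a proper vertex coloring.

A, C, F, G, H, I form a clique, so at least 6 colors are needed.
6 colors suffice: color 1 → {B, I}; color 2 → {C, E}; color 3 → {D, G}; color 4 → {A}; color 5 → {F}; color 6 → {H}. No two adjacent vertices share a color.

6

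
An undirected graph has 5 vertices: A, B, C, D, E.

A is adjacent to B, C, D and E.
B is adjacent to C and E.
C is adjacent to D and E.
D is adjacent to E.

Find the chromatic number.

A, B, C, E are pairwise adjacent (a clique of size 4), so at least 4 colors are needed.
One proper 4-coloring: A=3, B=4, C=2, D=4, E=1. No two adjacent vertices share a color.

4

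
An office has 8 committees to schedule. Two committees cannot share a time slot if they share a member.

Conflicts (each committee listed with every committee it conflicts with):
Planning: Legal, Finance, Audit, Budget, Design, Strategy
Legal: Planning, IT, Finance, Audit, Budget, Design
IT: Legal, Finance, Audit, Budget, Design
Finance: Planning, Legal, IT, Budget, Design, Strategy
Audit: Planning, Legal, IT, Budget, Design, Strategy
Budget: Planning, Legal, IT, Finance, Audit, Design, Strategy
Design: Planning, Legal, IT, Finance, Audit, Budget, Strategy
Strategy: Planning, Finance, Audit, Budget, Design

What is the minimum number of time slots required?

Planning, Legal, Audit, Budget, Design all conflict with each other, so at least 5 time slots are needed.
Using 5 time slots: Planning=5, Legal=3, IT=5, Finance=4, Audit=4, Budget=2, Design=1, Strategy=3. Each listed conflict is separated.

5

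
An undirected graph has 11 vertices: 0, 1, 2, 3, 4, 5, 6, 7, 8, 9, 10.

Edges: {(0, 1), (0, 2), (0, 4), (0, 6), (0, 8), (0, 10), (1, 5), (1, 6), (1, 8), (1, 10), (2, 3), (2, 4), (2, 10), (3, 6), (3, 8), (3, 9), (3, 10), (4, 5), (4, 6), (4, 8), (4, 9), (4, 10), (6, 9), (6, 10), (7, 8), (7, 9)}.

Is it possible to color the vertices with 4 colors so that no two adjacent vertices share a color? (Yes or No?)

The chromatic number is 4. 0, 2, 4, 10 are mutually adjacent (a clique of size 4), so at least 4 colors are needed.
One proper 4-coloring: 0=green, 1=red, 2=yellow, 3=red, 4=red, 5=blue, 6=yellow, 7=red, 8=blue, 9=blue, 10=blue.
That is already a proper 4-coloring.

Yes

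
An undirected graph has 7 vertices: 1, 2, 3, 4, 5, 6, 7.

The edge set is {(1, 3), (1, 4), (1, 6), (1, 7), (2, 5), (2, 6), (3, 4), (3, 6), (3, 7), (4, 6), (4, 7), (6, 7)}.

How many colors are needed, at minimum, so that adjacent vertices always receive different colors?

5

1, 3, 4, 6, 7 are mutually adjacent (a clique of size 5), so at least 5 colors are needed.
A valid assignment using 5 colors: 1=green, 2=blue, 3=blue, 4=yellow, 5=red, 6=red, 7=purple. Every edge joins two different colors.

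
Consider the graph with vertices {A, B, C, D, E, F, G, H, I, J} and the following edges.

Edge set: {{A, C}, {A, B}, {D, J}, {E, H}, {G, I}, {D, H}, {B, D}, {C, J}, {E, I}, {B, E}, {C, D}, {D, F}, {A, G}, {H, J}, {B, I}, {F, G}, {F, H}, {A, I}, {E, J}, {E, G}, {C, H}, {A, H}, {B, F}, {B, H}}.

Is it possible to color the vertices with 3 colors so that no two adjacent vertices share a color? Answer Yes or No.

C, D, H, J are pairwise adjacent (a clique of size 4), so at least 4 colors are needed.
So 3 colors are not enough.

No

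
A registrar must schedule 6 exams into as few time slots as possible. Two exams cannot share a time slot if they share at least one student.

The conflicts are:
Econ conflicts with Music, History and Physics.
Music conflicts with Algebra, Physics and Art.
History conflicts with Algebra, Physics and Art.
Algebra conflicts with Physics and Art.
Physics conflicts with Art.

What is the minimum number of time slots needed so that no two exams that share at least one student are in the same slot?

4

History, Algebra, Physics, Art are mutually in conflict, so at least 4 time slots are needed.
4 time slots suffice: time slot 1 → {Physics}; time slot 2 → {Econ, Algebra}; time slot 3 → {Music, History}; time slot 4 → {Art}. No two conflicting exams share a time slot.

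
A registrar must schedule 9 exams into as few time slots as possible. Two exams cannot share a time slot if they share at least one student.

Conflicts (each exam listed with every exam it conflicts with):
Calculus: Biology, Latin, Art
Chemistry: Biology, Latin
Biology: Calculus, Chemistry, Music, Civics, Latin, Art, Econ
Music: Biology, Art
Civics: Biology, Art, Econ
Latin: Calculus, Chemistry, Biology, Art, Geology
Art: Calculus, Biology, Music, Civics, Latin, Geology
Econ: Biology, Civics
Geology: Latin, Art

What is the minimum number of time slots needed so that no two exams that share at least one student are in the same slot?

Calculus, Biology, Latin, Art all conflict with each other, so at least 4 time slots are needed.
A valid assignment using 4 time slots: Calculus=4, Chemistry=2, Biology=1, Music=3, Civics=3, Latin=3, Art=2, Econ=2, Geology=1. No two conflicting exams share a time slot.

4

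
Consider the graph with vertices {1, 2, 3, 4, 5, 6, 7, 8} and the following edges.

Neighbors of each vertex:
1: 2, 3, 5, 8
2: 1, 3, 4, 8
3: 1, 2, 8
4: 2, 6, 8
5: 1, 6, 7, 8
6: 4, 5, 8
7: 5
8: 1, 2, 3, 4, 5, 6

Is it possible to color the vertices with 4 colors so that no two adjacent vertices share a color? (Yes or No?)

Yes

The chromatic number is 4. 1, 2, 3, 8 form a clique, so at least 4 colors are needed.
4 colors suffice: color red → {7, 8}; color blue → {1, 4}; color green → {2, 5}; color yellow → {3, 6}.
That is already a proper 4-coloring.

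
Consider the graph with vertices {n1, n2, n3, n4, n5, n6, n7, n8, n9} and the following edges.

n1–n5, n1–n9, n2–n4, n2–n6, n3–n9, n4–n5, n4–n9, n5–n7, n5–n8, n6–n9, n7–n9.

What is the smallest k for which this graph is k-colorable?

2

n1 and n9 are adjacent, so at least 2 colors are needed.
2 colors suffice: color 1 → {n2, n5, n9}; color 2 → {n1, n3, n4, n6, n7, n8}. No two adjacent vertices share a color.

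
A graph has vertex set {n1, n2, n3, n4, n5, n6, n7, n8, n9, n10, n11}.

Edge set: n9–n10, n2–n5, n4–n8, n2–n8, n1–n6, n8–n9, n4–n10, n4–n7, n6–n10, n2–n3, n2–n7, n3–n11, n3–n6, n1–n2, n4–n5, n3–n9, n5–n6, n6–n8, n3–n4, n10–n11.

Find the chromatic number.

2

n3 and n11 are adjacent, so at least 2 colors are needed.
One proper 2-coloring: n1=2, n2=1, n3=2, n4=1, n5=2, n6=1, n7=2, n8=2, n9=1, n10=2, n11=1. Each edge has distinct colors on its endpoints.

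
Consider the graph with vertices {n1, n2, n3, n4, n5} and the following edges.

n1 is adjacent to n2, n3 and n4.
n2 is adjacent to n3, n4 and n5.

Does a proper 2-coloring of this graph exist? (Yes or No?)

No

n1, n2, n4 are mutually adjacent, so at least 3 colors are needed.
So 2 colors are not enough.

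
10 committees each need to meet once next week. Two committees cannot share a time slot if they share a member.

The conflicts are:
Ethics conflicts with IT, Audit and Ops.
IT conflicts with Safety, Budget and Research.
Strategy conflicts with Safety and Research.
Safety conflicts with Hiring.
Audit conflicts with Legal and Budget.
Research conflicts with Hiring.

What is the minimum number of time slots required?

Ethics and Ops conflict, so at least 2 time slots are needed.
2 time slots suffice: time slot 1 → {IT, Strategy, Audit, Ops, Hiring}; time slot 2 → {Ethics, Safety, Legal, Budget, Research}. No two conflicting committees share a time slot.

2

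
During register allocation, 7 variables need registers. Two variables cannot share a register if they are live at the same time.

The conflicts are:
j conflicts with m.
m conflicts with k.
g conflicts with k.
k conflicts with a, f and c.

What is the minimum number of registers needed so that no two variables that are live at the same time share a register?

2

k and f conflict, so at least 2 registers are needed.
A valid assignment using 2 registers: j=1, m=2, g=2, k=1, a=2, f=2, c=2. Every pair that conflicts lands in different registers.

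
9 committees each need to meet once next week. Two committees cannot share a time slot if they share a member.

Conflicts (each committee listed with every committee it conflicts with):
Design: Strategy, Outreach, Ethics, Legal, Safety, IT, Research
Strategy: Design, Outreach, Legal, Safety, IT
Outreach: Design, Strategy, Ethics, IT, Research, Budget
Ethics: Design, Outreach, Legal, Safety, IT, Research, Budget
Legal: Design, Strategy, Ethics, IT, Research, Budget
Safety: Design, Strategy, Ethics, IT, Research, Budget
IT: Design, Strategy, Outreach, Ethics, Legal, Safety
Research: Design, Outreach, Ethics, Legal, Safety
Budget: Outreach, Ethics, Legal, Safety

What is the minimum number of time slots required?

4

Design, Outreach, Ethics, Research are mutually in conflict, so at least 4 time slots are needed.
Using 4 time slots: Design=2, Strategy=1, Outreach=3, Ethics=1, Legal=3, Safety=3, IT=4, Research=4, Budget=2. Every pair that conflicts lands in different time slots.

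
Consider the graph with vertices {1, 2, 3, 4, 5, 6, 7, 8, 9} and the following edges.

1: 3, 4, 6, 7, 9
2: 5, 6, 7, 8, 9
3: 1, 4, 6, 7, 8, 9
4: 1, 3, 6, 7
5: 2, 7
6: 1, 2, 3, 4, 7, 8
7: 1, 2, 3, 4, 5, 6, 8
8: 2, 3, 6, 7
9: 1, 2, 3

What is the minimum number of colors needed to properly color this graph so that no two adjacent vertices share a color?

5

1, 3, 4, 6, 7 form a clique, so at least 5 colors are needed.
5 colors suffice: color a → {7, 9}; color b → {2, 3}; color c → {5, 6}; color d → {1, 8}; color e → {4}. Every edge joins two different colors.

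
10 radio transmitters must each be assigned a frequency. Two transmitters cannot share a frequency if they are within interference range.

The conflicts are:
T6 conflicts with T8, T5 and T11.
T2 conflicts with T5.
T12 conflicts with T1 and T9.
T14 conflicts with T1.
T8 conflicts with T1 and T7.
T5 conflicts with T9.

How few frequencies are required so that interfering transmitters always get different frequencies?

T2 and T5 conflict, so at least 2 frequencies are needed.
Using 2 frequencies: T6=2, T2=2, T12=1, T14=1, T8=1, T5=1, T1=2, T9=2, T7=2, T11=1. No two conflicting transmitters share a frequency.

2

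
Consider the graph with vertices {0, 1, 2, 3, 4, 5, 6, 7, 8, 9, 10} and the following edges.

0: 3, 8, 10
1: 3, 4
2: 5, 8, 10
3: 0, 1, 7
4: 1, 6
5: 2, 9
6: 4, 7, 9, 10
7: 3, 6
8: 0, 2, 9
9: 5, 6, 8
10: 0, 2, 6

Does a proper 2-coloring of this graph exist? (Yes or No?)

The cycle 3-0-10-6-7-3 has odd length 5, so it cannot be 2-colored; at least 3 colors are needed.
So 2 colors are not enough.

No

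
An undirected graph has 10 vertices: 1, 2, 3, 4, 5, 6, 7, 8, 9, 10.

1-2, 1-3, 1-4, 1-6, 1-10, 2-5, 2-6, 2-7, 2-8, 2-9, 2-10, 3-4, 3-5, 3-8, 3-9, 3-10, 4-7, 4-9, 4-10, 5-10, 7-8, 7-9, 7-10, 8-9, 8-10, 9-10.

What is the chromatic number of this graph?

2, 7, 8, 9, 10 form a clique, so at least 5 colors are needed.
5 colors suffice: 1=green, 2=blue, 3=blue, 4=yellow, 5=green, 6=red, 7=purple, 8=yellow, 9=green, 10=red. No two adjacent vertices share a color.

5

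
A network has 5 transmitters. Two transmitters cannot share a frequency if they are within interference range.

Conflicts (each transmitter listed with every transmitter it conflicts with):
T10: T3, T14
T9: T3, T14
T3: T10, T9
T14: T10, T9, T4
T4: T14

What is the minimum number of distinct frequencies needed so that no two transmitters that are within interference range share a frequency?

2

T9 and T14 conflict, so at least 2 frequencies are needed.
2 frequencies suffice: frequency 1 → {T3, T14}; frequency 2 → {T10, T9, T4}. No two conflicting transmitters share a frequency.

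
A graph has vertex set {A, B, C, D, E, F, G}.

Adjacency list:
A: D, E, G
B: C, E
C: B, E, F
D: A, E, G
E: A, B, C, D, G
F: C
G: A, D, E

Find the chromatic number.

A, D, E, G form a clique, so at least 4 colors are needed.
A valid assignment using 4 colors: A=3, B=3, C=2, D=4, E=1, F=1, G=2. Each edge has distinct colors on its endpoints.

4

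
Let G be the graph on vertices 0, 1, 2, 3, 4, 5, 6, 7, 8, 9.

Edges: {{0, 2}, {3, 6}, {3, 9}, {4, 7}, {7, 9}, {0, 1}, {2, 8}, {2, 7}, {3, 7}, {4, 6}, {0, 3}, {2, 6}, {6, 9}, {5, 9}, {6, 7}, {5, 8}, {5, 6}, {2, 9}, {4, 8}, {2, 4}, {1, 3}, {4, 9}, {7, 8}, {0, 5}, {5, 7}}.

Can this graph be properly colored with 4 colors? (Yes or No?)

No

2, 4, 6, 7, 9 are mutually adjacent (a clique of size 5), so at least 5 colors are needed.
So 4 colors are not enough.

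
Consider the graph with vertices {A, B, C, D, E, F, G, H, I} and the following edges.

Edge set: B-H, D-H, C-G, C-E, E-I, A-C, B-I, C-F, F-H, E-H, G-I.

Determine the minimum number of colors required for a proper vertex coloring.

2

A and C are adjacent, so at least 2 colors are needed.
2 colors suffice: color red → {C, H, I}; color blue → {A, B, D, E, F, G}. Each edge has distinct colors on its endpoints.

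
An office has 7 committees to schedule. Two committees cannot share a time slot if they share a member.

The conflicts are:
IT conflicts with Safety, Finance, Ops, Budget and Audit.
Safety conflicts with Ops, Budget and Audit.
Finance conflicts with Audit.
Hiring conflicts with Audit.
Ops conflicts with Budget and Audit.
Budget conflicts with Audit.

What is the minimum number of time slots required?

5

IT, Safety, Ops, Budget, Audit all conflict with each other, so at least 5 time slots are needed.
5 time slots suffice: time slot 1 → {Audit}; time slot 2 → {IT, Hiring}; time slot 3 → {Finance, Ops}; time slot 4 → {Safety}; time slot 5 → {Budget}. Each listed conflict is separated.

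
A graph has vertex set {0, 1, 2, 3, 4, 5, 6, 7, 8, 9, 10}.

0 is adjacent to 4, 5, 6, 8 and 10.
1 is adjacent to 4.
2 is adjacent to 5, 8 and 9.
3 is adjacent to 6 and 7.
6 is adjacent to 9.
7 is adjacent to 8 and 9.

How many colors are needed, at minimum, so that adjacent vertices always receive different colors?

The cycle 0-8-7-9-6-0 has odd length 5, so it cannot be 2-colored; at least 3 colors are needed.
3 colors suffice: color a → {0, 1, 2, 7}; color b → {3, 4, 5, 8, 9, 10}; color c → {6}. Every edge joins two different colors.

3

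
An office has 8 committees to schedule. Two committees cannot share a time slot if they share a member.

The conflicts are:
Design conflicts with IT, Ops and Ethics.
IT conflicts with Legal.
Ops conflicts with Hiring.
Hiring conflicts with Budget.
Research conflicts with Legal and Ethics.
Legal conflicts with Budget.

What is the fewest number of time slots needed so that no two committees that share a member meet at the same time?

3

The cycle Legal-IT-Design-Ethics-Research-Legal has odd length 5, so it cannot be 2-colored; at least 3 time slots are needed.
3 time slots suffice: time slot 1 → {Design, Hiring, Legal}; time slot 2 → {IT, Ops, Budget, Ethics}; time slot 3 → {Research}. Every pair that conflicts lands in different time slots.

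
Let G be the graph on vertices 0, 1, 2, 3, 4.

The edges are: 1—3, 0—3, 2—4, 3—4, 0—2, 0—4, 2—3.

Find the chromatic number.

0, 2, 3, 4 are mutually adjacent (a clique of size 4), so at least 4 colors are needed.
4 colors suffice: 0=green, 1=blue, 2=yellow, 3=red, 4=blue. Every edge joins two different colors.

4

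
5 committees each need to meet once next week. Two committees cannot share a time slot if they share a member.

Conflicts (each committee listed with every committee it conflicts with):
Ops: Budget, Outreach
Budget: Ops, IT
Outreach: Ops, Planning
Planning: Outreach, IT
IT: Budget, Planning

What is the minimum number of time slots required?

The cycle IT-Planning-Outreach-Ops-Budget-IT has odd length 5, so it cannot be 2-colored; at least 3 time slots are needed.
A valid assignment using 3 time slots: Ops=2, Budget=1, Outreach=1, Planning=2, IT=3. No two conflicting committees share a time slot.

3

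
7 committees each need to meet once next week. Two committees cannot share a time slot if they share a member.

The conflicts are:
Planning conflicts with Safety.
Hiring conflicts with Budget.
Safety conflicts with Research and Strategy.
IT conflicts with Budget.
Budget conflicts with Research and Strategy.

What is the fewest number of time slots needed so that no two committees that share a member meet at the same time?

2

Safety and Research conflict, so at least 2 time slots are needed.
2 time slots suffice: time slot 1 → {Safety, Budget}; time slot 2 → {Planning, Hiring, IT, Research, Strategy}. No two conflicting committees share a time slot.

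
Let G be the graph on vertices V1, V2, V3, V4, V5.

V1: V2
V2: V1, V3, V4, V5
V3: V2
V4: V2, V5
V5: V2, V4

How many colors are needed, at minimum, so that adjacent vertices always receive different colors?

V2, V4, V5 are mutually adjacent, so at least 3 colors are needed.
One proper 3-coloring: V1=2, V2=1, V3=2, V4=3, V5=2. Each edge has distinct colors on its endpoints.

3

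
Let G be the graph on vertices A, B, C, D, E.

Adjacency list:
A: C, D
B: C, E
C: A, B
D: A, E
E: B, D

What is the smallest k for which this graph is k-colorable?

3

The cycle C-B-E-D-A-C has odd length 5, so it cannot be 2-colored; at least 3 colors are needed.
3 colors suffice: color 1 → {C, E}; color 2 → {B, D}; color 3 → {A}. No two adjacent vertices share a color.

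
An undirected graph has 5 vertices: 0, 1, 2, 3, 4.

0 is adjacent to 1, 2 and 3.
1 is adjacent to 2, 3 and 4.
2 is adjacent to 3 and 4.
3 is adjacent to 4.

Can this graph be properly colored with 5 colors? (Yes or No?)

Yes

The chromatic number is 4. 1, 2, 3, 4 are mutually adjacent (a clique of size 4), so at least 4 colors are needed.
A valid assignment using 4 colors: 0=yellow, 1=blue, 2=red, 3=green, 4=yellow.
Since 5 ≥ 4, a proper 5-coloring certainly exists.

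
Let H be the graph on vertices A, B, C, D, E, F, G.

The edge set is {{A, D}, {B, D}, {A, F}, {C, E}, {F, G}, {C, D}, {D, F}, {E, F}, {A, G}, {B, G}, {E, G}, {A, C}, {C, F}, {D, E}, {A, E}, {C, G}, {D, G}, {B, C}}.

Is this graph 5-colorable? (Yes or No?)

A, C, D, E, F, G are mutually adjacent (a clique of size 6), so at least 6 colors are needed.
So 5 colors are not enough.

No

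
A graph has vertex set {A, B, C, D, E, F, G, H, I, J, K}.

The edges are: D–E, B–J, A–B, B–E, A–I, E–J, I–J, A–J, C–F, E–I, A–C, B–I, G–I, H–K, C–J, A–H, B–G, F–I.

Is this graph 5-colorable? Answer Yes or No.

The chromatic number is 4. B, E, I, J are pairwise adjacent (a clique of size 4), so at least 4 colors are needed.
4 colors suffice: color 1 → {C, D, H, I}; color 2 → {B, F, K}; color 3 → {G, J}; color 4 → {A, E}.
Since 5 ≥ 4, a proper 5-coloring certainly exists.

Yes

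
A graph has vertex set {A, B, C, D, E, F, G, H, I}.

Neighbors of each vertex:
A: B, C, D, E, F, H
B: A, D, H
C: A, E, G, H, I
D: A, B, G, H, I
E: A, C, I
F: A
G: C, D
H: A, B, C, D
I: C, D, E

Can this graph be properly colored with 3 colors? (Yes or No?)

A, B, D, H form a clique, so at least 4 colors are needed.
So 3 colors are not enough.

No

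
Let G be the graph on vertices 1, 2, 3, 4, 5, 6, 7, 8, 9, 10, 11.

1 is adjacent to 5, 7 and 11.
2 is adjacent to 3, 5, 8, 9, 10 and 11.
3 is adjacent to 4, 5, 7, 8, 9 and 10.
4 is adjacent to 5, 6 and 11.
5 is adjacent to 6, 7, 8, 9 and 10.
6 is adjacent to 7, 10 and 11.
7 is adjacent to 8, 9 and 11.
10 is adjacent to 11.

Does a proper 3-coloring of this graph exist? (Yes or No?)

2, 3, 5, 10 are pairwise adjacent (a clique of size 4), so at least 4 colors are needed.
So 3 colors are not enough.

No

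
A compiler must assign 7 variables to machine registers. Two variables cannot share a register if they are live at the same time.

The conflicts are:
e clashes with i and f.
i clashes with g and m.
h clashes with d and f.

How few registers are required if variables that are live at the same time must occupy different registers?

2

h and f conflict, so at least 2 registers are needed.
2 registers suffice: register 1 → {i, d, f}; register 2 → {e, h, g, m}. Every pair that conflicts lands in different registers.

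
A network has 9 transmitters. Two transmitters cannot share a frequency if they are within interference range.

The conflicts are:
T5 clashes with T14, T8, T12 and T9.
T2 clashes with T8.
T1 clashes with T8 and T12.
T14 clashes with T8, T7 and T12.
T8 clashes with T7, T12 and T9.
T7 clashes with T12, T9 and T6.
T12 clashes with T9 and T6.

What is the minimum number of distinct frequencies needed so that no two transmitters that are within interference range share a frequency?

T5, T14, T8, T12 pairwise conflict, so at least 4 frequencies are needed.
4 frequencies suffice: frequency 1 → {T2, T12}; frequency 2 → {T8, T6}; frequency 3 → {T5, T1, T7}; frequency 4 → {T14, T9}. Each listed conflict is separated.

4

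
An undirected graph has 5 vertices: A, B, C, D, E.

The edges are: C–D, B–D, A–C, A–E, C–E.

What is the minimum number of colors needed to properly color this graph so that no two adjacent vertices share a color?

3

A, C, E form a triangle, so at least 3 colors are needed.
3 colors suffice: color 1 → {B, C}; color 2 → {A, D}; color 3 → {E}. Each edge has distinct colors on its endpoints.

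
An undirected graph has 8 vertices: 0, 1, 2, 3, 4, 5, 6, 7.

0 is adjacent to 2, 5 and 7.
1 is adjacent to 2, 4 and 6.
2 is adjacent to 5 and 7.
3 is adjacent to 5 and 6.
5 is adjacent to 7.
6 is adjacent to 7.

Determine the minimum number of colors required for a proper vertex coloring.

0, 2, 5, 7 are mutually adjacent (a clique of size 4), so at least 4 colors are needed.
4 colors suffice: color a → {1, 3, 7}; color b → {4, 5, 6}; color c → {2}; color d → {0}. Every edge joins two different colors.

4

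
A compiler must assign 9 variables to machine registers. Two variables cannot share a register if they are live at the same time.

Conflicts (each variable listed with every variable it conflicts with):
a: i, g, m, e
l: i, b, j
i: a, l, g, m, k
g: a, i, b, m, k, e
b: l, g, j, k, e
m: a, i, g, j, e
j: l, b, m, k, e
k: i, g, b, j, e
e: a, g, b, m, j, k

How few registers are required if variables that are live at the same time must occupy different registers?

4

a, i, g, m pairwise conflict, so at least 4 registers are needed.
4 registers suffice: register 1 → {i, e}; register 2 → {g, j}; register 3 → {b, m}; register 4 → {a, l, k}. No two conflicting variables share a register.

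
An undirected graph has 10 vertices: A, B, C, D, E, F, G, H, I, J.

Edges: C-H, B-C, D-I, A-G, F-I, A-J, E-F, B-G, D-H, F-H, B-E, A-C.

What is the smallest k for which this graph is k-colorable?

The cycle E-B-C-H-F-E has odd length 5, so it cannot be 2-colored; at least 3 colors are needed.
3 colors suffice: color 1 → {C, D, F, G, J}; color 2 → {A, B, H, I}; color 3 → {E}. Each edge has distinct colors on its endpoints.

3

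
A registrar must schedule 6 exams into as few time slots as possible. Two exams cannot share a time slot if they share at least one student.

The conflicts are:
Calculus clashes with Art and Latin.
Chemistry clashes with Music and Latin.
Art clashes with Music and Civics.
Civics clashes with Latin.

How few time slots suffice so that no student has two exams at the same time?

The cycle Chemistry-Latin-Civics-Art-Music-Chemistry has odd length 5, so it cannot be 2-colored; at least 3 time slots are needed.
A valid assignment using 3 time slots: Calculus=2, Chemistry=3, Art=1, Music=2, Civics=2, Latin=1. Each listed conflict is separated.

3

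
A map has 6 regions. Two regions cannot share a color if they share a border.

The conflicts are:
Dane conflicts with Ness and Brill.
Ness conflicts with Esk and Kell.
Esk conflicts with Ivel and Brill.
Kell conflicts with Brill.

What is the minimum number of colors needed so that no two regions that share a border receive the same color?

Ness and Esk conflict, so at least 2 colors are needed.
A valid assignment using 2 colors: Dane=2, Ness=1, Esk=2, Kell=2, Ivel=1, Brill=1. Each listed conflict is separated.

2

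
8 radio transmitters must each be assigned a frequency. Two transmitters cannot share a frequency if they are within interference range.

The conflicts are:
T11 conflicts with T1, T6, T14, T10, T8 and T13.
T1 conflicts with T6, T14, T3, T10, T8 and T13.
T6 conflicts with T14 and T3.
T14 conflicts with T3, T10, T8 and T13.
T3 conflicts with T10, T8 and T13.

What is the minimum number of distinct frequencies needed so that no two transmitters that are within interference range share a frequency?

T1, T14, T3, T13 pairwise conflict, so at least 4 frequencies are needed.
4 frequencies suffice: frequency 1 → {T14}; frequency 2 → {T1}; frequency 3 → {T11, T3}; frequency 4 → {T6, T10, T8, T13}. No two conflicting transmitters share a frequency.

4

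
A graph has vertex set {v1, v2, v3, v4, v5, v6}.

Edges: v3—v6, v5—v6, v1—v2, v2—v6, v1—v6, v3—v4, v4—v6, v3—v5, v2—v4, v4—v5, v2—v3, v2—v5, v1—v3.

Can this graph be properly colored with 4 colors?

v2, v3, v4, v5, v6 are pairwise adjacent (a clique of size 5), so at least 5 colors are needed.
So 4 colors are not enough.

No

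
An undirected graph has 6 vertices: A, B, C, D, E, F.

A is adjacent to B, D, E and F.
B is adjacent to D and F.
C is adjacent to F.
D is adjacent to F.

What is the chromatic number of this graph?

A, B, D, F are pairwise adjacent (a clique of size 4), so at least 4 colors are needed.
4 colors suffice: color red → {E, F}; color blue → {A, C}; color green → {D}; color yellow → {B}. No two adjacent vertices share a color.

4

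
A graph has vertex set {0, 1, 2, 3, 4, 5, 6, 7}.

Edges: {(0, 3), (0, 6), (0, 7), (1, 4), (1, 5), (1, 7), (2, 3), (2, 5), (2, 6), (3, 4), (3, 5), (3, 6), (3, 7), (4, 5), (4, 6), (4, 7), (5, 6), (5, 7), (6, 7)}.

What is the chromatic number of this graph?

3, 4, 5, 6, 7 are pairwise adjacent (a clique of size 5), so at least 5 colors are needed.
5 colors suffice: 0=a, 1=b, 2=d, 3=b, 4=e, 5=a, 6=c, 7=d. Every edge joins two different colors.

5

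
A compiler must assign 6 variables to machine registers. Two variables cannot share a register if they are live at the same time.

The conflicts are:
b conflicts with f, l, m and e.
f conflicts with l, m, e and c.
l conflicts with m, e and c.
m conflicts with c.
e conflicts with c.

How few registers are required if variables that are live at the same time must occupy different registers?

4

b, f, l, e are mutually in conflict, so at least 4 registers are needed.
4 registers suffice: register 1 → {l}; register 2 → {f}; register 3 → {b, c}; register 4 → {m, e}. Each listed conflict is separated.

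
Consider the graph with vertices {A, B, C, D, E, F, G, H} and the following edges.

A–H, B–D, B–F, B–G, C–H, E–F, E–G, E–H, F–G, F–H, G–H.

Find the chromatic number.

4

E, F, G, H are mutually adjacent (a clique of size 4), so at least 4 colors are needed.
One proper 4-coloring: A=2, B=1, C=2, D=2, E=4, F=3, G=2, H=1. Each edge has distinct colors on its endpoints.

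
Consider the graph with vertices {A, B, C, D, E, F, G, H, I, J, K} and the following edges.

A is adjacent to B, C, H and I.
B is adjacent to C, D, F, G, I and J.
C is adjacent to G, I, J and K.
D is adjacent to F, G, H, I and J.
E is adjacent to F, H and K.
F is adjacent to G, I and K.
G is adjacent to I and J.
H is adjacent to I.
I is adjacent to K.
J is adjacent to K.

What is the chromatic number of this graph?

5

B, D, F, G, I form a clique, so at least 5 colors are needed.
5 colors suffice: A=4, B=2, C=3, D=3, E=1, F=5, G=4, H=2, I=1, J=1, K=2. Every edge joins two different colors.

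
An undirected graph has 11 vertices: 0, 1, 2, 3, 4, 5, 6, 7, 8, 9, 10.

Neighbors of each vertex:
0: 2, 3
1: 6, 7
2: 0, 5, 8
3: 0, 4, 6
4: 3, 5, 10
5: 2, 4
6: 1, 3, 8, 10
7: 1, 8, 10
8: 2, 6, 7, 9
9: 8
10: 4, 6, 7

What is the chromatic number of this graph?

The cycle 2-5-4-3-0-2 has odd length 5, so it cannot be 2-colored; at least 3 colors are needed.
3 colors suffice: color red → {2, 4, 6, 7, 9}; color blue → {1, 3, 5, 8, 10}; color green → {0}. No two adjacent vertices share a color.

3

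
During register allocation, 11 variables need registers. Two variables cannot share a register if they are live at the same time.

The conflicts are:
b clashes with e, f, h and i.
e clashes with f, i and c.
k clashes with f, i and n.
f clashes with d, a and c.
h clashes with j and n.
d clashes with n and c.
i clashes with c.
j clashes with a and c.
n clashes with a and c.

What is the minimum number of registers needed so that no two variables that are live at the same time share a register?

3

e, f, c pairwise conflict, so at least 3 registers are needed.
3 registers suffice: register 1 → {f, i, j, n}; register 2 → {b, k, a, c}; register 3 → {e, h, d}. Each listed conflict is separated.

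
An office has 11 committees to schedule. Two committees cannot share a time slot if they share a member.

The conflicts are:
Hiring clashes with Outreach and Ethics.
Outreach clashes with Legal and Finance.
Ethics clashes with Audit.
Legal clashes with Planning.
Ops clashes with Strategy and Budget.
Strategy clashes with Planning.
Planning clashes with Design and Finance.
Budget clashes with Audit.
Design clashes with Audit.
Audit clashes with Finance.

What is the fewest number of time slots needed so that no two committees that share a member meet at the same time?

3

The cycle Ethics-Audit-Finance-Outreach-Hiring-Ethics has odd length 5, so it cannot be 2-colored; at least 3 time slots are needed.
3 time slots suffice: time slot 1 → {Outreach, Ops, Planning, Audit}; time slot 2 → {Hiring, Legal, Strategy, Budget, Design, Finance}; time slot 3 → {Ethics}. Every pair that conflicts lands in different time slots.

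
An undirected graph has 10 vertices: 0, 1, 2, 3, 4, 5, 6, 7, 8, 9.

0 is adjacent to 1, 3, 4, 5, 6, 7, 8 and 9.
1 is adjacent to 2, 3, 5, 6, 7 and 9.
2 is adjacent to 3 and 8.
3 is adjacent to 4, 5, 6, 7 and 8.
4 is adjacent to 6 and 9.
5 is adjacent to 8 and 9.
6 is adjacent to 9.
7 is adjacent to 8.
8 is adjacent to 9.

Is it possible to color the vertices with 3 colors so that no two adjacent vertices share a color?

No

0, 1, 3, 6 are pairwise adjacent (a clique of size 4), so at least 4 colors are needed.
So 3 colors are not enough.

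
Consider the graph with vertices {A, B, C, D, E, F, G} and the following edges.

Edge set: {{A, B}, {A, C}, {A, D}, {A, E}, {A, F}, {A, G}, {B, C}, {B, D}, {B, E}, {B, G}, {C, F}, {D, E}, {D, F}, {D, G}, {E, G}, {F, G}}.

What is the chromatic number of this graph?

5

A, B, D, E, G are pairwise adjacent (a clique of size 5), so at least 5 colors are needed.
5 colors suffice: color 1 → {A}; color 2 → {B, F}; color 3 → {C, D}; color 4 → {G}; color 5 → {E}. Each edge has distinct colors on its endpoints.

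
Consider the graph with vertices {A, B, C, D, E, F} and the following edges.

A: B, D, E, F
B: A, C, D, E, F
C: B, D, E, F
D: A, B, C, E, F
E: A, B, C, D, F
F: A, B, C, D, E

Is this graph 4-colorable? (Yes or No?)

No

A, B, D, E, F are mutually adjacent (a clique of size 5), so at least 5 colors are needed.
So 4 colors are not enough.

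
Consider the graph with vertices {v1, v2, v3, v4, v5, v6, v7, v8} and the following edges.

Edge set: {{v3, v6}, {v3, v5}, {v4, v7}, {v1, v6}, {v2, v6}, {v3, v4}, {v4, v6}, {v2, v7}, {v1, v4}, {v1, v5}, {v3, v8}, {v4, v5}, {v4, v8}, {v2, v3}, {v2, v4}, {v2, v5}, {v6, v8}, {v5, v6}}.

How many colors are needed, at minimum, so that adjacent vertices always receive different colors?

v2, v3, v4, v5, v6 form a clique, so at least 5 colors are needed.
5 colors suffice: v1=yellow, v2=purple, v3=yellow, v4=red, v5=green, v6=blue, v7=blue, v8=green. No two adjacent vertices share a color.

5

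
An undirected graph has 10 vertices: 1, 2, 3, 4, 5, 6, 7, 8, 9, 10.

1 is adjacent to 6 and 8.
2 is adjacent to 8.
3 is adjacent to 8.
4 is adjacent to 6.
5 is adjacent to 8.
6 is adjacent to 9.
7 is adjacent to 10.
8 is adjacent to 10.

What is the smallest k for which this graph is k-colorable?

2

3 and 8 are adjacent, so at least 2 colors are needed.
2 colors suffice: color red → {6, 7, 8}; color blue → {1, 2, 3, 4, 5, 9, 10}. Each edge has distinct colors on its endpoints.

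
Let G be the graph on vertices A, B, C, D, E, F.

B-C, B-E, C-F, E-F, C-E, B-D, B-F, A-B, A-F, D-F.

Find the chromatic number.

B, C, E, F are mutually adjacent (a clique of size 4), so at least 4 colors are needed.
A valid assignment using 4 colors: A=3, B=1, C=4, D=3, E=3, F=2. Each edge has distinct colors on its endpoints.

4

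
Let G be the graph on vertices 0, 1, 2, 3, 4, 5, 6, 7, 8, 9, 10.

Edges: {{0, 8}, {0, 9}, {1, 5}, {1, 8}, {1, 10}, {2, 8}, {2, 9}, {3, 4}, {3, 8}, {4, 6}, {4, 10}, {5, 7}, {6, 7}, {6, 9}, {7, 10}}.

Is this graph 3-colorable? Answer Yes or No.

The chromatic number is 3. The cycle 4-3-8-1-10-4 has odd length 5, so it cannot be 2-colored; at least 3 colors are needed.
3 colors suffice: color a → {5, 6, 8, 10}; color b → {1, 4, 7, 9}; color c → {0, 2, 3}.
That is already a proper 3-coloring.

Yes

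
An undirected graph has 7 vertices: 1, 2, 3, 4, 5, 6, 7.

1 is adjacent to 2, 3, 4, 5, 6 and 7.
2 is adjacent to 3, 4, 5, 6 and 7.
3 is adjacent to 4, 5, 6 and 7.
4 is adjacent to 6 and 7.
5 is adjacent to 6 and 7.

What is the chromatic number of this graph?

5

1, 2, 3, 4, 6 are pairwise adjacent (a clique of size 5), so at least 5 colors are needed.
One proper 5-coloring: 1=b, 2=a, 3=c, 4=d, 5=d, 6=e, 7=e. Each edge has distinct colors on its endpoints.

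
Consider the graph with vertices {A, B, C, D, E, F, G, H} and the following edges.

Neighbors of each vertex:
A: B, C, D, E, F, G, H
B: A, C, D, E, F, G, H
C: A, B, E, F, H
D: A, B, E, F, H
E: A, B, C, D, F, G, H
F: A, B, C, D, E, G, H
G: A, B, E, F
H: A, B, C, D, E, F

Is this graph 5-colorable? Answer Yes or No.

A, B, D, E, F, H are mutually adjacent (a clique of size 6), so at least 6 colors are needed.
So 5 colors are not enough.

No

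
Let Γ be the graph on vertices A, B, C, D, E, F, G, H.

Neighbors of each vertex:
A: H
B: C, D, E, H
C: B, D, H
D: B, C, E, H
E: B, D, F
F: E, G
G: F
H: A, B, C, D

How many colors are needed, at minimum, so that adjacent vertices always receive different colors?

B, C, D, H form a clique, so at least 4 colors are needed.
One proper 4-coloring: A=red, B=red, C=yellow, D=green, E=blue, F=red, G=blue, H=blue. Every edge joins two different colors.

4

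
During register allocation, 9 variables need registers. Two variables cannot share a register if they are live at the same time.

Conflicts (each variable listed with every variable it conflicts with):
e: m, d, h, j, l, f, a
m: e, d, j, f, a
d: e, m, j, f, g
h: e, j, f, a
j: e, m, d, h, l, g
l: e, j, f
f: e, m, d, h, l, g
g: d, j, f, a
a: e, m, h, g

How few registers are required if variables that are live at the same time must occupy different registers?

e, m, d, j are mutually in conflict, so at least 4 registers are needed.
4 registers suffice: register 1 → {e, g}; register 2 → {j, f, a}; register 3 → {m, h, l}; register 4 → {d}. Every pair that conflicts lands in different registers.

4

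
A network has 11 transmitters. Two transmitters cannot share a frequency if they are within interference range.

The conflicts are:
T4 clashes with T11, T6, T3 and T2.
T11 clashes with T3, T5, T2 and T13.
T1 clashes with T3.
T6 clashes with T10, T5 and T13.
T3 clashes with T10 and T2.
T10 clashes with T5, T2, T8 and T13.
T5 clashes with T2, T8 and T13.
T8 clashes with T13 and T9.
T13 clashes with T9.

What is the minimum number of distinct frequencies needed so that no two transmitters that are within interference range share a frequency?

4

T6, T10, T5, T13 are mutually in conflict, so at least 4 frequencies are needed.
A valid assignment using 4 frequencies: T4=1, T11=4, T1=1, T6=4, T3=2, T10=1, T5=2, T2=3, T8=4, T13=3, T9=1. No two conflicting transmitters share a frequency.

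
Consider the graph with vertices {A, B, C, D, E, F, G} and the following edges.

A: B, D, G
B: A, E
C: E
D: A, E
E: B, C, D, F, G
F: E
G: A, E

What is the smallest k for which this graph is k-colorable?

A and B are adjacent, so at least 2 colors are needed.
A valid assignment using 2 colors: A=red, B=blue, C=blue, D=blue, E=red, F=blue, G=blue. No two adjacent vertices share a color.

2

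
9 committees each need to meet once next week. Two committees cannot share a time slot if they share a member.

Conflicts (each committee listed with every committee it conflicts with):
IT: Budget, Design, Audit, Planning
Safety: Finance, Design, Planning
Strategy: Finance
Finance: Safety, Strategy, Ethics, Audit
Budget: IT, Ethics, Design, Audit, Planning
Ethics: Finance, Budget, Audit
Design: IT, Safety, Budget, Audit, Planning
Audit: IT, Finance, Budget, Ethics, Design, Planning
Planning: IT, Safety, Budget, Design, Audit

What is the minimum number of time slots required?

IT, Budget, Design, Audit, Planning all conflict with each other, so at least 5 time slots are needed.
A valid assignment using 5 time slots: IT=5, Safety=1, Strategy=1, Finance=2, Budget=3, Ethics=4, Design=2, Audit=1, Planning=4. No two conflicting committees share a time slot.

5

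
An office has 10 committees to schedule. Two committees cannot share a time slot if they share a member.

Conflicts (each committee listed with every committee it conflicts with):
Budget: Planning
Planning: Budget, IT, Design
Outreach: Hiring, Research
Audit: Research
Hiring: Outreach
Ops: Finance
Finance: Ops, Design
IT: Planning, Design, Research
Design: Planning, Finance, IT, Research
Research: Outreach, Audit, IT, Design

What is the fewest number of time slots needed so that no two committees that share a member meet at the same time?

3

Planning, IT, Design pairwise conflict, so at least 3 time slots are needed.
3 time slots suffice: Budget=1, Planning=2, Outreach=1, Audit=1, Hiring=2, Ops=1, Finance=2, IT=3, Design=1, Research=2. No two conflicting committees share a time slot.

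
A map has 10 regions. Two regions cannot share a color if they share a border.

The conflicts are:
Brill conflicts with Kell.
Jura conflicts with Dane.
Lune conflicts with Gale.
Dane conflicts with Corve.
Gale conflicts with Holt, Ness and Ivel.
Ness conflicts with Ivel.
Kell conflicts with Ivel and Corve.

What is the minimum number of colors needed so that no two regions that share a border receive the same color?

Gale, Ness, Ivel all conflict with each other, so at least 3 colors are needed.
A valid assignment using 3 colors: Brill=2, Jura=2, Lune=2, Dane=1, Gale=1, Holt=2, Ness=3, Kell=1, Ivel=2, Corve=2. Every pair that conflicts lands in different colors.

3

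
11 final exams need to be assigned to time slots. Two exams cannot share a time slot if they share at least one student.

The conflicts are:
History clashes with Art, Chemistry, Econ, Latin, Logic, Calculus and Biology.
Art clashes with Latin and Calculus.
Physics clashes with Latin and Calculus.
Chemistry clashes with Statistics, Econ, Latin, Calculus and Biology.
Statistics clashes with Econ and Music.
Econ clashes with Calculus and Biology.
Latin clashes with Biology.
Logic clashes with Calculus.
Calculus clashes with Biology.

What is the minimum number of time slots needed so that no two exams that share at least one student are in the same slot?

5

History, Chemistry, Econ, Calculus, Biology are mutually in conflict, so at least 5 time slots are needed.
Using 5 time slots: History=2, Art=3, Physics=2, Chemistry=3, Statistics=1, Econ=5, Latin=1, Logic=3, Music=2, Calculus=1, Biology=4. Each listed conflict is separated.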